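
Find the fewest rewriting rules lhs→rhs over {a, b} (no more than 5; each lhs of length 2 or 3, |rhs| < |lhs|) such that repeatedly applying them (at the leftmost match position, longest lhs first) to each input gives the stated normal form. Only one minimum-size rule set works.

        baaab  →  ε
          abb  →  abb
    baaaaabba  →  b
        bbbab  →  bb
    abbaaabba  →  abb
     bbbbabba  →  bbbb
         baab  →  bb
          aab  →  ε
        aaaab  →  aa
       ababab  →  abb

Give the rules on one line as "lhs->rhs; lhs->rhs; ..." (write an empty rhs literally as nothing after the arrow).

  | baaab => bab => ba => ε
  | abb
  | baaaaabba => baaabba => babba => baba => baa => b
  | bbbab => bbba => bb

aab->; ba->; baa->b; bab->ba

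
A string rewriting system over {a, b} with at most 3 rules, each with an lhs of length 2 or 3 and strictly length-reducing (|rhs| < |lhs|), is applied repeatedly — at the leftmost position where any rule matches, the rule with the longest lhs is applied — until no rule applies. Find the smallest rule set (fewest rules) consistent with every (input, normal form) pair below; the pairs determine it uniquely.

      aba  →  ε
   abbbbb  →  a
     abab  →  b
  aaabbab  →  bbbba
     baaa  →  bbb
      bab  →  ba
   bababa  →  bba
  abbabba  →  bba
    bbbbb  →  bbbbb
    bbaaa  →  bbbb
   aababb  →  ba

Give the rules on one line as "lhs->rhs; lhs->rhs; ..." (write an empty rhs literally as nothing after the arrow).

  | aba => aa => ε
  | abbbbb => abbbb => abbb => abb => ab => a
  | abab => aab => b
  | aaabbab => bbbbab => bbbba

aa->; aaa->bb; ab->a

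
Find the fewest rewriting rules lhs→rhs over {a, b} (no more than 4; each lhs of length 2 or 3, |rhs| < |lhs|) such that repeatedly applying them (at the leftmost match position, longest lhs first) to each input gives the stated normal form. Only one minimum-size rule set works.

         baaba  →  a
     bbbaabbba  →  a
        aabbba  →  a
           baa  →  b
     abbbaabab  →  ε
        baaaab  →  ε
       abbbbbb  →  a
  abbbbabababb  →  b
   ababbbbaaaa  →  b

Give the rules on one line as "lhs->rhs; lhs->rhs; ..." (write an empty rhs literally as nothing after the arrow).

  | baaba => aaba => bba => a
  | bbbaabbba => baabbba => aabbba => bbbba => bba => a
  | aabbba => bbbba => bba => a
  | baa => aa => b

aa->b; ba->a; bb->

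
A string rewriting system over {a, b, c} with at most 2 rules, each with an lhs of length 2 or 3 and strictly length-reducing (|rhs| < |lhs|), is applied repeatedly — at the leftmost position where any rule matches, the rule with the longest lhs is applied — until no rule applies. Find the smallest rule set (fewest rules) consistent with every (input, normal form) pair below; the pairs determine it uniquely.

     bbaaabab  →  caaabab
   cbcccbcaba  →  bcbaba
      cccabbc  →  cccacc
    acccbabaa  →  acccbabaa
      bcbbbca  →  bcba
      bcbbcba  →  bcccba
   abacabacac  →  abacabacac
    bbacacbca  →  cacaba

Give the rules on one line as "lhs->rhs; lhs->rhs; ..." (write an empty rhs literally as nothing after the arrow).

bb->c; cbc->b

  | bbaaabab => caaabab
  | cbcccbcaba => bccbcaba => bcbaba
  | cccabbc => cccacc
  | acccbabaa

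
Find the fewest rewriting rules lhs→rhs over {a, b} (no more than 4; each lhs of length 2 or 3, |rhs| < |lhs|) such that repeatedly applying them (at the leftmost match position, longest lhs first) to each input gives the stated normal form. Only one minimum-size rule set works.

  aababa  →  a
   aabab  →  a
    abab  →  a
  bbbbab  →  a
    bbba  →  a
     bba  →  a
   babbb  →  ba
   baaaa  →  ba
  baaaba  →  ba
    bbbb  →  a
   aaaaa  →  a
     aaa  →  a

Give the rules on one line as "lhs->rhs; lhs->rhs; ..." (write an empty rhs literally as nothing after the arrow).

  | aababa => ababa => aaba => aba => aa => a
  | aabab => abab => aab => ab => a
  | abab => aab => ab => a
  | bbbbab => abbab => abab => aab => ab => a

aa->a; ab->a; bb->a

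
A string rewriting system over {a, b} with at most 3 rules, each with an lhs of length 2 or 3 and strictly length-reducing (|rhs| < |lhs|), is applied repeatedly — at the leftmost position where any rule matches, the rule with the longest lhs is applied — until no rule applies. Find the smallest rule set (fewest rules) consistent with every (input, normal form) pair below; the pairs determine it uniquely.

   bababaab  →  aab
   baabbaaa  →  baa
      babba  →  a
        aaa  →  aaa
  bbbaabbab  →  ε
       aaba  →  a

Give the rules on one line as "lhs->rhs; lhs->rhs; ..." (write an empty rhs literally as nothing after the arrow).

aba->; abb->b; bb->

  | bababaab => bbaab => aab
  | baabbaaa => babaaa => baa
  | babba => bba => a
  | aaa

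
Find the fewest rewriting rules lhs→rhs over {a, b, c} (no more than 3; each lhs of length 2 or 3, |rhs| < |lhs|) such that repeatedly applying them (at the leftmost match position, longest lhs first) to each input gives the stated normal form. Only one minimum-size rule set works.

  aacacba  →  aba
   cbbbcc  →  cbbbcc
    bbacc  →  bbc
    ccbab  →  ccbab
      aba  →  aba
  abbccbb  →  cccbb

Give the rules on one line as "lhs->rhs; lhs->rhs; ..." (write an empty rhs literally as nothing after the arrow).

abb->c; ac->

  | aacacba => aacba => aba
  | cbbbcc
  | bbacc => bbc
  | ccbab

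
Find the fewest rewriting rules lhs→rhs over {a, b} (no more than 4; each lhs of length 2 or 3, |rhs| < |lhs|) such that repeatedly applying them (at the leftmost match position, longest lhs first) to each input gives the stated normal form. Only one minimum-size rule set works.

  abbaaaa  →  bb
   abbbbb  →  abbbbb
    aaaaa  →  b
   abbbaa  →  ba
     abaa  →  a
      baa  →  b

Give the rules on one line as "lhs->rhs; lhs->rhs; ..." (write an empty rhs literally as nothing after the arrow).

aa->; aaa->b; aba->; bba->ab

  | abbaaaa => aabaaa => baaa => bb
  | abbbbb
  | aaaaa => baa => b
  | abbbaa => ababa => ba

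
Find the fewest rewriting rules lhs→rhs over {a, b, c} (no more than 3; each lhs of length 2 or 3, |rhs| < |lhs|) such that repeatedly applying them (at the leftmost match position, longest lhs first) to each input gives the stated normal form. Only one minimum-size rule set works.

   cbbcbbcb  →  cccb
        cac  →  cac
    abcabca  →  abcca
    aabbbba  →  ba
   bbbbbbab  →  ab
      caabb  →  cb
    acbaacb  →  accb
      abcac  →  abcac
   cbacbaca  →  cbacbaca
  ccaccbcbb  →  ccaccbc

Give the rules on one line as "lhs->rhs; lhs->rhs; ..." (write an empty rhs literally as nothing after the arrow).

  | cbbcbbcb => ccbbcb => cccb
  | cac
  | abcabca => abcca
  | aabbbba => bbbbba => bbba => ba

aa->b; bb->; cab->c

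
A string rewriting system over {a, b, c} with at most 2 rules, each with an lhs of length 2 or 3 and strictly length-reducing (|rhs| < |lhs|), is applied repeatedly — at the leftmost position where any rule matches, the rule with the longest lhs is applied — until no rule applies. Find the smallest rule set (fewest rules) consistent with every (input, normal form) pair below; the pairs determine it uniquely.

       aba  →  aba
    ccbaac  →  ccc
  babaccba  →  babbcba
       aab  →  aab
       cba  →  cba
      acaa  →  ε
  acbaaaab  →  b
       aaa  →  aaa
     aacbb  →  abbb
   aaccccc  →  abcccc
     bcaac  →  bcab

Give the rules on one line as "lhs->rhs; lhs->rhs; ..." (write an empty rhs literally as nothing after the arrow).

  | aba
  | ccbaac => ccc
  | babaccba => babbcba
  | aab

ac->b; baa->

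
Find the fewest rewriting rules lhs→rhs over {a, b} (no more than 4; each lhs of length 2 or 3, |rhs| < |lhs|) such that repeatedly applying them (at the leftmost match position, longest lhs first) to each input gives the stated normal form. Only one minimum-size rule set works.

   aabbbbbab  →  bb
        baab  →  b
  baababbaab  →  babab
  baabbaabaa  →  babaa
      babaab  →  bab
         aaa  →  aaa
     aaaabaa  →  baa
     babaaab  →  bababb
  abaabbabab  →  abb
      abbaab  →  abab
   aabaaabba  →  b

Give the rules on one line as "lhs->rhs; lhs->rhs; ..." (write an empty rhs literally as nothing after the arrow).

aab->bb; bba->b; bbb->b

  | aabbbbbab => bbbbbbab => bbbbab => bbab => bb
  | baab => bbb => b
  | baababbaab => bbbabbaab => babbaab => babab
  | baabbaabaa => bbbbaabaa => bbaabaa => babaa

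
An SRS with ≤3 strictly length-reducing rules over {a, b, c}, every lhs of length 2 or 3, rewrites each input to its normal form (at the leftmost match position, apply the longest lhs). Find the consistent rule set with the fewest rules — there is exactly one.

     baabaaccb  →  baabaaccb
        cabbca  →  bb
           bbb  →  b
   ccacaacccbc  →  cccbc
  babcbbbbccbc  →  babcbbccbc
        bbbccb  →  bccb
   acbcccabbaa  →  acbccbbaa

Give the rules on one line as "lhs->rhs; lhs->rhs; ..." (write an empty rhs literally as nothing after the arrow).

bbb->b; ca->

  | baabaaccb
  | cabbca => bbca => bb
  | bbb => b
  | ccacaacccbc => ccaacccbc => cacccbc => cccbc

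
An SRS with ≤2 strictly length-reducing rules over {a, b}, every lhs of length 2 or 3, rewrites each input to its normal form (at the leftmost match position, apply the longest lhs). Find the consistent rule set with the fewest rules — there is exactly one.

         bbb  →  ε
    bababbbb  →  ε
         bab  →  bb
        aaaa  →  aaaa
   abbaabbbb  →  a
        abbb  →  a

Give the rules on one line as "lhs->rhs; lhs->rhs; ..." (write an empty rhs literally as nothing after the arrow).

  | bbb => ε
  | bababbbb => bbabbbb => bbbbbb => bbb => ε
  | bab => bb
  | aaaa

ba->b; bbb->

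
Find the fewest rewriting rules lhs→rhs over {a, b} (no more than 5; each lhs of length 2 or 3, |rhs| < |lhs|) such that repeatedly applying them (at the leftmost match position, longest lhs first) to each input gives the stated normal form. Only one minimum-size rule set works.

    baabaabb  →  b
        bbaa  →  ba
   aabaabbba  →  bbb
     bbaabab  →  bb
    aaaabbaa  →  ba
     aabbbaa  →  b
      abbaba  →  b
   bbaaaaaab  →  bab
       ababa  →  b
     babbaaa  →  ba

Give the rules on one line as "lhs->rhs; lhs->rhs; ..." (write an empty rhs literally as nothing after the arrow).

  | baabaabb => bbaabb => babb => bba => b
  | bbaa => ba
  | aabaabbba => baabbba => bbbba => bbb
  | bbaabab => babab => bbab => bb

aa->; aba->ba; abb->ba; bba->b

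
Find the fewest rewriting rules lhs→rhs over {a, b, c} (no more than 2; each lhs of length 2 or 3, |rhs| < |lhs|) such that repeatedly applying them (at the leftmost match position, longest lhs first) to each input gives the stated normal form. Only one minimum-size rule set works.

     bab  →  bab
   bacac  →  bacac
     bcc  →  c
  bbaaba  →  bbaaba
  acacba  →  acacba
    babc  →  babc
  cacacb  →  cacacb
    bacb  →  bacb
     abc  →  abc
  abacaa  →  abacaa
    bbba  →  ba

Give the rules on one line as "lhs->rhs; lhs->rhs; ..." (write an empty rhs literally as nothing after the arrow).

  | bab
  | bacac
  | bcc => c
  | bbaaba

bbb->b; bcc->c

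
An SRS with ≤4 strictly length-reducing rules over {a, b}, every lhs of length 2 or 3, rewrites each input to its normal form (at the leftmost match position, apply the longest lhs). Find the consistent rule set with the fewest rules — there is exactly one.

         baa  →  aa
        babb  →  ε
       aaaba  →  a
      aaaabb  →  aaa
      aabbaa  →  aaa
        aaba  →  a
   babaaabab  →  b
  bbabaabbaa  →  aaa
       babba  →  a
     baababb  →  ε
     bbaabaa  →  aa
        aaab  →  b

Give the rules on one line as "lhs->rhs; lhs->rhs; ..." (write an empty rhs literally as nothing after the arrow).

  | baa => aa
  | babb => abb => ε
  | aaaba => aaba => aba => ba => a
  | aaaabb => aaa

ab->b; abb->; ba->a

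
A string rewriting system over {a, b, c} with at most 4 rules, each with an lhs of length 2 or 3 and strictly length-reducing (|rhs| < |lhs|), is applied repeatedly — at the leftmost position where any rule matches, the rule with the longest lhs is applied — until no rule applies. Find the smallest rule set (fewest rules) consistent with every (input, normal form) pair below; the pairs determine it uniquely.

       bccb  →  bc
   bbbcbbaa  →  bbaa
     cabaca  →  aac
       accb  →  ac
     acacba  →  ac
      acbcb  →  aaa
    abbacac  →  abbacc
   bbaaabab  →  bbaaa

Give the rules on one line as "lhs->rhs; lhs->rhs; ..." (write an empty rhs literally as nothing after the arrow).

  | bccb => bca => bc
  | bbbcbbaa => bbbabaa => bbaa
  | cabaca => cbaca => aaca => aac
  | accb => aca => ac

bab->; ca->c; cb->a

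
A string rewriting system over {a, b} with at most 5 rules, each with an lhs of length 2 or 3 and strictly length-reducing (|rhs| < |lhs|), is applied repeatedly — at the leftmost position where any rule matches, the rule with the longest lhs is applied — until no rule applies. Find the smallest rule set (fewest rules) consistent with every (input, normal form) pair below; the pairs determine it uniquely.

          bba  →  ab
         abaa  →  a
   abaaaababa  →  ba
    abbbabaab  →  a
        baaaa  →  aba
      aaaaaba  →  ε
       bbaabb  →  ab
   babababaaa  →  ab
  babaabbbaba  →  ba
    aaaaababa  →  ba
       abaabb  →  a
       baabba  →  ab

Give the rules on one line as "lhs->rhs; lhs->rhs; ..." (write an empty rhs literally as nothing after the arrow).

  | bba => ab
  | abaa => abb => a
  | abaaaababa => abbaababa => aabababa => bbababa => abbaba => aabba => bbba => ba
  | abbbabaab => ababaab => abbaab => aabab => bbab => abb => a

aa->b; bab->bb; bb->; bba->ab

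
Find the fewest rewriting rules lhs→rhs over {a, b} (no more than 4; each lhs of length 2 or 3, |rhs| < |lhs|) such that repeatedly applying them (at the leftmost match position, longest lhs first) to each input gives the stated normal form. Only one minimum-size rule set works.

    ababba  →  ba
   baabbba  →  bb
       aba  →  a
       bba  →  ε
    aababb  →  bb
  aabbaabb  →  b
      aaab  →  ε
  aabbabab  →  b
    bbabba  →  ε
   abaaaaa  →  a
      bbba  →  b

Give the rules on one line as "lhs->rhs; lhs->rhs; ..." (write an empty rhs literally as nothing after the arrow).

aa->; ab->; bba->

  | ababba => abba => ba
  | baabbba => bbbba => bb
  | aba => a
  | bba => ε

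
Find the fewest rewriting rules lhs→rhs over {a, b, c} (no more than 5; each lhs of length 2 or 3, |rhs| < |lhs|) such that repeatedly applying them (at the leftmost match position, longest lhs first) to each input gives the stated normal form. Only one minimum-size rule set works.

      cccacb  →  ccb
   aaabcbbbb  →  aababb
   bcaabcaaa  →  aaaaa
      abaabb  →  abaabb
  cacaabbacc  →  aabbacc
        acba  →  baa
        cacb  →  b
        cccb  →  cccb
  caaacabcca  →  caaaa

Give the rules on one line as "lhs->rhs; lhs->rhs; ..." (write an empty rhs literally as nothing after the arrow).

  | cccacb => ccb
  | aaabcbbbb => aaacbbb => aababb
  | bcaabcaaa => aabcaaa => aaaaa
  | abaabb

acb->ba; bc->; bcb->c; cac->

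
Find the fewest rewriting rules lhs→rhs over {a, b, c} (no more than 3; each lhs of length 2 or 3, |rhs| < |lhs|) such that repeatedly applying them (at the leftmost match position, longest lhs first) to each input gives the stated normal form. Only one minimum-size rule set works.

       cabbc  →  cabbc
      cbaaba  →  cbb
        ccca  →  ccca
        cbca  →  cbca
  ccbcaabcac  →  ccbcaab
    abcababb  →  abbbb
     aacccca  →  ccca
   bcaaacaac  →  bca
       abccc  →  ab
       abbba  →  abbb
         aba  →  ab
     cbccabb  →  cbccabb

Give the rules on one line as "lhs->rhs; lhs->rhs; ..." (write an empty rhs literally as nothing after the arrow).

  | cabbc
  | cbaaba => cbaba => cbba => cbb
  | ccca
  | cbca

aac->; abc->ab; ba->b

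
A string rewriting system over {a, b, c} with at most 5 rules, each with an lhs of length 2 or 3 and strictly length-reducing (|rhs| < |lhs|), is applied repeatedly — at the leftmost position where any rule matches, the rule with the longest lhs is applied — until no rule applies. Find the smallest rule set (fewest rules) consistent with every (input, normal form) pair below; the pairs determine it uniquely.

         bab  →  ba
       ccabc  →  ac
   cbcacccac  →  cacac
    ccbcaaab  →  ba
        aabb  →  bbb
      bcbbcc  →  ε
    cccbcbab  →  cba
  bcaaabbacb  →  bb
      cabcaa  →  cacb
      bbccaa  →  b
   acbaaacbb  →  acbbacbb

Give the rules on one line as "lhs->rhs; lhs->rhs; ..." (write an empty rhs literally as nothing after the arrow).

  | bab => ba
  | ccabc => abc => ac
  | cbcacccac => cacccac => cacac
  | ccbcaaab => bcaaab => aaab => bab => ba

aa->b; ab->a; bc->; cc->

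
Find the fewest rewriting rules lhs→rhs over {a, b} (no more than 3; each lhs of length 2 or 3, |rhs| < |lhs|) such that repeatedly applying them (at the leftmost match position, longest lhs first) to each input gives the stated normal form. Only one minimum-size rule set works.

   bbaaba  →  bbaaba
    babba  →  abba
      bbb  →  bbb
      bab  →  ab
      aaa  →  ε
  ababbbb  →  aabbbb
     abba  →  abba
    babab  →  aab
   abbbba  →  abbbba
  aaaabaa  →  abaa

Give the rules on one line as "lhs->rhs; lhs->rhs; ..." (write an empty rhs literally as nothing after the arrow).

aaa->; bab->ab

  | bbaaba
  | babba => abba
  | bbb
  | bab => ab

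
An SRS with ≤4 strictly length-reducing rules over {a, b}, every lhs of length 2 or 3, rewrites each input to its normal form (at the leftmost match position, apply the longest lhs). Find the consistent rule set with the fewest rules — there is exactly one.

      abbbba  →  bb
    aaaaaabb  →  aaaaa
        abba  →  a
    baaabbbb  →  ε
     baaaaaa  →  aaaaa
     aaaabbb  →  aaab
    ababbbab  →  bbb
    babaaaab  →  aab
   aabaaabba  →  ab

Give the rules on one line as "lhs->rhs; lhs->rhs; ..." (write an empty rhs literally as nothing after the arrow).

  | abbbba => bba => bb
  | aaaaaabb => aaaaa
  | abba => a
  | baaabbbb => aabbbb => abb => ε

aba->ab; abb->; ba->b; baa->a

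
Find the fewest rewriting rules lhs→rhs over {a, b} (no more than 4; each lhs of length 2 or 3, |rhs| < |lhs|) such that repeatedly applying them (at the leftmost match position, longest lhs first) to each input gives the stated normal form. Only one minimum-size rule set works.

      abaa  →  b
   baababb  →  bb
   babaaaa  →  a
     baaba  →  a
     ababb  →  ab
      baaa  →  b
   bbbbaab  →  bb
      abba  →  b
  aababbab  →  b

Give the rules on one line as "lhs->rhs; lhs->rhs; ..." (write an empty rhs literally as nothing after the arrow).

aa->b; aaa->b; ba->a; bab->

  | abaa => aaa => b
  | baababb => aababb => bbabb => bb
  | babaaaa => aaaa => ba => a
  | baaba => aaba => bba => ba => a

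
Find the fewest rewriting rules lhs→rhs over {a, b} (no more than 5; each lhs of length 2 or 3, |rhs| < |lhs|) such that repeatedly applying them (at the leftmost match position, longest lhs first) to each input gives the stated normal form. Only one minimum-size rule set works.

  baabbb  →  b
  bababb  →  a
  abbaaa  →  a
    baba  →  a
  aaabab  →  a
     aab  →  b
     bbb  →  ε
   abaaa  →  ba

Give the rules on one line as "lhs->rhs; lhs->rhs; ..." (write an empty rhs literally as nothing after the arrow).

  | baabbb => babbb => bbbb => b
  | bababb => bbabb => aabb => abb => bb => a
  | abbaaa => bbaaa => aaaa => aaa => aa => a
  | baba => bba => aa => a

aa->a; ab->b; bb->a; bbb->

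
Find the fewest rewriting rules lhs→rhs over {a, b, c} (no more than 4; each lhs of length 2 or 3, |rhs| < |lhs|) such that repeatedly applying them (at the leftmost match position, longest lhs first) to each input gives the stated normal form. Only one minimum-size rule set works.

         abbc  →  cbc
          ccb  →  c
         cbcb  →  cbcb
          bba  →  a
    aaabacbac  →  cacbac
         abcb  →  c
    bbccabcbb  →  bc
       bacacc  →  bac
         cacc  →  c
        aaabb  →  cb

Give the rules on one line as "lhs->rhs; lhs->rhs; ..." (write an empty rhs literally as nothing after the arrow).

  | abbc => cbc
  | ccb => ab => c
  | cbcb
  | bba => a

aa->; ab->c; bb->; cc->a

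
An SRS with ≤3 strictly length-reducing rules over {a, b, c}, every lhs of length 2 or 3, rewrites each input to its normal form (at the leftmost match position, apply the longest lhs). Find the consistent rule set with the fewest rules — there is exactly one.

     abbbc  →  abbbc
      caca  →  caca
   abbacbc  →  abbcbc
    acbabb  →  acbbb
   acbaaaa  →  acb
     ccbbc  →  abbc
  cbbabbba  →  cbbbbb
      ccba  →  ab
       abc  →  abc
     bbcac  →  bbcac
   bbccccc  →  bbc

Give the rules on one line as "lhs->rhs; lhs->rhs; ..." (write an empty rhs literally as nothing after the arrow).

  | abbbc
  | caca
  | abbacbc => abbcbc
  | acbabb => acbbb

ba->b; cc->a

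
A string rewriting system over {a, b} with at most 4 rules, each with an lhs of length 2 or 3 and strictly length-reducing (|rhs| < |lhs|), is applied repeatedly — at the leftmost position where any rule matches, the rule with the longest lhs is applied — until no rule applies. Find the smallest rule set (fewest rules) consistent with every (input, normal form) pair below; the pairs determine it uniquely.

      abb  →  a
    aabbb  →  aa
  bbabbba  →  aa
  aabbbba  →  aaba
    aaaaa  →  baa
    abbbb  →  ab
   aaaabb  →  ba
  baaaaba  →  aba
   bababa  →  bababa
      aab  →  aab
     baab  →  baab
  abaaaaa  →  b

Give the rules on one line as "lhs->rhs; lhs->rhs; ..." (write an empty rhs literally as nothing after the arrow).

aaa->b; bb->; bbb->

  | abb => a
  | aabbb => aa
  | bbabbba => abbba => aa
  | aabbbba => aaba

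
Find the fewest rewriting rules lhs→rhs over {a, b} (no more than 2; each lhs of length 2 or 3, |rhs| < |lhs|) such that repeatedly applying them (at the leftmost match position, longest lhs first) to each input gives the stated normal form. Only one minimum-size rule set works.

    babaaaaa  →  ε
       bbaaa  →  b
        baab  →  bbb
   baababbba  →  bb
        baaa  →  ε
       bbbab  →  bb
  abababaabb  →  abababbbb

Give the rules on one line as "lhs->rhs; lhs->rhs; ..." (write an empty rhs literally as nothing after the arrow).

aa->b; bba->

  | babaaaaa => babbaaa => baaa => bba => ε
  | bbaaa => aa => b
  | baab => bbb
  | baababbba => bbbabbba => bbbba => bb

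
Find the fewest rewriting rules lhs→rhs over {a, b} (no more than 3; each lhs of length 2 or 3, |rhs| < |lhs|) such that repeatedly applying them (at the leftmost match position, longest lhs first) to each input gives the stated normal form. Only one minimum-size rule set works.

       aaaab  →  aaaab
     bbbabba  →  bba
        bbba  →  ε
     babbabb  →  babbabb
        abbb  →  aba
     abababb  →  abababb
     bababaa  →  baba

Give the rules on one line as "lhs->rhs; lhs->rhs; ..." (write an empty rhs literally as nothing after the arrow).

  | aaaab
  | bbbabba => baabba => bba
  | bbba => baa => ε
  | babbabb

baa->; bbb->ba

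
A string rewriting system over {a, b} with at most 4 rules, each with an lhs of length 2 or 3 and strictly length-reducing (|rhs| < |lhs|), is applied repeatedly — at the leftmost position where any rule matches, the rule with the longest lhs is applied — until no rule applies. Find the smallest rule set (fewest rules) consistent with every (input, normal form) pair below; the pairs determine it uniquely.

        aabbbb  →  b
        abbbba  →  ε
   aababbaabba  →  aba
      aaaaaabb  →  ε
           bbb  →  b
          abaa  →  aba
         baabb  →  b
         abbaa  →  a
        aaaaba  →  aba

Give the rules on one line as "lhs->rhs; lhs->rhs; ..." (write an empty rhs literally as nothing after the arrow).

  | aabbbb => abbbb => bb => b
  | abbbba => bba => ε
  | aababbaabba => ababbaabba => abaabba => ababba => aba
  | aaaaaabb => aaaaabb => aaaabb => aaabb => aabb => abb => ε

aa->a; abb->; bb->b; bba->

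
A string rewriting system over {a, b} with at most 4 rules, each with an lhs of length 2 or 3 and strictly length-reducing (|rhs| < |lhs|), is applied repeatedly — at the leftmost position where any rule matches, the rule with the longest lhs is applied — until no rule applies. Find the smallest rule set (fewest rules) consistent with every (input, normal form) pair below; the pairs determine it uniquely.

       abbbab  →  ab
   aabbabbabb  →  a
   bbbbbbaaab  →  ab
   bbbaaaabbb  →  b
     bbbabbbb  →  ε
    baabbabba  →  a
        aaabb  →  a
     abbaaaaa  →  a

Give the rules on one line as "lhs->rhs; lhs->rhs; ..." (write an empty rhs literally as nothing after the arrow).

aa->a; bab->b; bb->

  | abbbab => abab => ab
  | aabbabbabb => abbabbabb => aabbabb => abbabb => aabb => abb => a
  | bbbbbbaaab => bbbbaaab => bbaaab => aaab => aab => ab
  | bbbaaaabbb => baaaabbb => baaabbb => baabbb => babbb => bbb => b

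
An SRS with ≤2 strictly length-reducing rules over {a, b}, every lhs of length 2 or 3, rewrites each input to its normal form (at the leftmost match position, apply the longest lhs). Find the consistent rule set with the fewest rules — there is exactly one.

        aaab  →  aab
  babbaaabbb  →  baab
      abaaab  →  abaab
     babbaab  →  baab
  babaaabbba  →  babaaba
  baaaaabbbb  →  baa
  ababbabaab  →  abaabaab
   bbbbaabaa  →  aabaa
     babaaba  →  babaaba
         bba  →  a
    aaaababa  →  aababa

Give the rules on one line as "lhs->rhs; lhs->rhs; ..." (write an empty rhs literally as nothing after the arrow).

aaa->aa; bb->

  | aaab => aab
  | babbaaabbb => baaaabbb => baaabbb => baabbb => baab
  | abaaab => abaab
  | babbaab => baaab => baab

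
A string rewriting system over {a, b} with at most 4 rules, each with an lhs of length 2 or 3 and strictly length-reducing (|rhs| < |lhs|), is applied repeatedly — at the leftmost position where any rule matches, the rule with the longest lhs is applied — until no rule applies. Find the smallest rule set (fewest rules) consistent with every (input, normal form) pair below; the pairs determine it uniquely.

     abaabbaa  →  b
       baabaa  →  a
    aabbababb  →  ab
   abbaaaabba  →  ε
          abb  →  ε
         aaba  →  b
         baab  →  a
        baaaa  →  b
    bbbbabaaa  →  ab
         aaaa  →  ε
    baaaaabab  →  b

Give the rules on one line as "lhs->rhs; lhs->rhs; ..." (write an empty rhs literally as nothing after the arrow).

aa->; ba->b; bb->a

  | abaabbaa => ababbaa => abbbaa => aabaa => baa => ba => b
  | baabaa => babaa => bbaa => aaa => a
  | aabbababb => bbababb => aababb => babb => bbb => ab
  | abbaaaabba => aaaaaabba => aaaabba => aabba => bba => aa => ε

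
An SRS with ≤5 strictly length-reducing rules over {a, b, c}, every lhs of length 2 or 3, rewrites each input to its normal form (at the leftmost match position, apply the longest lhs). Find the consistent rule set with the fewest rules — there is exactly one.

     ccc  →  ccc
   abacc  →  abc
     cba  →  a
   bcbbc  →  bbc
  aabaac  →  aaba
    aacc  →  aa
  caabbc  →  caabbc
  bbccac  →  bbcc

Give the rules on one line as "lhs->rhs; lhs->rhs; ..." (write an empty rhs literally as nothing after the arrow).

  | ccc
  | abacc => abc
  | cba => a
  | bcbbc => bbc

ac->; acc->a; bac->b; cb->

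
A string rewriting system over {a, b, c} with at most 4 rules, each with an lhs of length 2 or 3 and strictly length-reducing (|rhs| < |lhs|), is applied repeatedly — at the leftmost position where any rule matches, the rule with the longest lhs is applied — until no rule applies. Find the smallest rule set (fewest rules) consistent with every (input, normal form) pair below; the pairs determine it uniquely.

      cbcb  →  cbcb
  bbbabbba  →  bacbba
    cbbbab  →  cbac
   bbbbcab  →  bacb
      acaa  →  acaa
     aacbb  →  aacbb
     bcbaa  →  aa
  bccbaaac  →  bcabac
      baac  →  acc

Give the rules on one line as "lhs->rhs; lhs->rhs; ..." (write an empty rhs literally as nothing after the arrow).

  | cbcb
  | bbbabbba => bbaabba => bacbba
  | cbbbab => cbbaa => cbac
  | bbbbcab => bbaab => bacb

baa->ac; bab->aa; bbc->a; cac->ab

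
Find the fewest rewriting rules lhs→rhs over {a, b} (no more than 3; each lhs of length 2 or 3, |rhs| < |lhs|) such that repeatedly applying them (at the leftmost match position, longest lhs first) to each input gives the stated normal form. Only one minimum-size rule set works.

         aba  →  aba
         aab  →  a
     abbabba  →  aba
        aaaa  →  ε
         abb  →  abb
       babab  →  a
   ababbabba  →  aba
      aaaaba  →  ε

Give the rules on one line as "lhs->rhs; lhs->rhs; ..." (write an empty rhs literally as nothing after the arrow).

  | aba
  | aab => a
  | abbabba => ababba => aabba => aba
  | aaaa => aa => ε

aa->; aab->a; bab->ab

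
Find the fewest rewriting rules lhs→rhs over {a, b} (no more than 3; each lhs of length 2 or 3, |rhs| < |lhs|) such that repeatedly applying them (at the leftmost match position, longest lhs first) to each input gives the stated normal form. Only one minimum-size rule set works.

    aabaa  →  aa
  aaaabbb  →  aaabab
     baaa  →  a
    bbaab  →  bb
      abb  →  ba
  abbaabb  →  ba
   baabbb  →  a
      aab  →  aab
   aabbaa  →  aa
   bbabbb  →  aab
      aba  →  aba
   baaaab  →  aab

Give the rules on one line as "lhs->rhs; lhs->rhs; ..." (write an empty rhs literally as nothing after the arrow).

  | aabaa => aa
  | aaaabbb => aaabab
  | baaa => a
  | bbaab => bb

abb->ba; baa->; bbb->a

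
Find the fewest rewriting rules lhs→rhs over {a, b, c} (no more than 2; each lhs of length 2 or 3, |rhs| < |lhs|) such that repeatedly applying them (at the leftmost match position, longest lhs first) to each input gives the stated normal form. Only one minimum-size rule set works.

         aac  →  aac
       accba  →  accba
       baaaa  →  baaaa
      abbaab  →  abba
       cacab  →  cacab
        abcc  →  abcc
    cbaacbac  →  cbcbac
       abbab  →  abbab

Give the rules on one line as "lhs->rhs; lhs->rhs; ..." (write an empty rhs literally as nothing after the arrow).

aab->a; acb->cb

  | aac
  | accba
  | baaaa
  | abbaab => abba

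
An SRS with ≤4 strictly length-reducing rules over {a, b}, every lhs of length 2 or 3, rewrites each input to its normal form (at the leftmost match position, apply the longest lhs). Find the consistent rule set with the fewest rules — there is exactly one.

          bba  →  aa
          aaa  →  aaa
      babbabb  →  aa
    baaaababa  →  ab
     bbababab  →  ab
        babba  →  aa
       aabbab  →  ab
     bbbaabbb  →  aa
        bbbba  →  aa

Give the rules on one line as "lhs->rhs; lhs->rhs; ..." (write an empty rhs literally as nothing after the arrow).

  | bba => aa
  | aaa
  | babbabb => bbbabb => bbabb => aabb => abb => aa
  | baaaababa => baaababa => baababa => bababa => bbaba => aaba => aba => ab

aab->ab; ba->b; bb->a; bbb->bb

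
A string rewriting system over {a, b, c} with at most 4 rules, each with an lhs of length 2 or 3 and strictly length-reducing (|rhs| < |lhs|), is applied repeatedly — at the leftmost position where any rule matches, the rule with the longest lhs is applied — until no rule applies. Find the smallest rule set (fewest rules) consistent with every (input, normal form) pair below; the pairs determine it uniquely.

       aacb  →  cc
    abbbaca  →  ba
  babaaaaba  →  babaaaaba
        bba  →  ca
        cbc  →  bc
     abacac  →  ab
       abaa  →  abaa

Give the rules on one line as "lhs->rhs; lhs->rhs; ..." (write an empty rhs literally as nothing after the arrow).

  | aacb => cbb => cc
  | abbbaca => acbaca => baca => ba
  | babaaaaba
  | bba => ca

aac->cb; ac->; bb->c; cbc->bc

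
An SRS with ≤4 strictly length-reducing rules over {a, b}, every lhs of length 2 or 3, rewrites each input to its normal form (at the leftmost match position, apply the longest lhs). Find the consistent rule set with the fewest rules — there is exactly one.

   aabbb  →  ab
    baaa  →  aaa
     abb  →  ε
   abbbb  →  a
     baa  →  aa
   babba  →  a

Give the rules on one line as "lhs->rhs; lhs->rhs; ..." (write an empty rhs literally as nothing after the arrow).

abb->; ba->a; bb->a

  | aabbb => ab
  | baaa => aaa
  | abb => ε
  | abbbb => bb => a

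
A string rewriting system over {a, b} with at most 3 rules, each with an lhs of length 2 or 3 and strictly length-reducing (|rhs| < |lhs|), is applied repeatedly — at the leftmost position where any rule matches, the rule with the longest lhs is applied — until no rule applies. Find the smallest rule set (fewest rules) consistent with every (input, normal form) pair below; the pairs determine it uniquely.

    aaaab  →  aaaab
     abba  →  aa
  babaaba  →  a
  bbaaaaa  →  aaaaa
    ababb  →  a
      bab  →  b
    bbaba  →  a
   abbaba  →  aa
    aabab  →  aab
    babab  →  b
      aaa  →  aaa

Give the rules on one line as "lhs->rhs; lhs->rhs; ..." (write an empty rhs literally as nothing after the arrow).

  | aaaab
  | abba => aa
  | babaaba => baaba => aba => a
  | bbaaaaa => aaaaa

ba->; bb->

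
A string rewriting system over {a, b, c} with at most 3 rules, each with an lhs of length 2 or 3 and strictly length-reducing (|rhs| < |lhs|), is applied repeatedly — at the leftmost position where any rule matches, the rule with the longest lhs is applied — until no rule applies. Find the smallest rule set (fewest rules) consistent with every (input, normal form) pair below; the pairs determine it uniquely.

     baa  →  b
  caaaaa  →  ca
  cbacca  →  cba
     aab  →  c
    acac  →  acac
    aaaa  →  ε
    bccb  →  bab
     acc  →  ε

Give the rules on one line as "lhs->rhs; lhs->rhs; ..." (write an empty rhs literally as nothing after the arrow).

  | baa => b
  | caaaaa => caaa => ca
  | cbacca => cbaaa => cba
  | aab => c

aa->; aab->c; cc->a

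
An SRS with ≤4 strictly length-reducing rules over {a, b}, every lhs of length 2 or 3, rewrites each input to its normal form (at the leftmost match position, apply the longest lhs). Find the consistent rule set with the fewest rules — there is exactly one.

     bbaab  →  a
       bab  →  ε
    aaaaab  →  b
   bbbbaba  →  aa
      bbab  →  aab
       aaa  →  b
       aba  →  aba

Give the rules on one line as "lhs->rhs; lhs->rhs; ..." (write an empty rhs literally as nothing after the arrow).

aaa->b; baa->; bab->; bb->a

  | bbaab => aaab => bb => a
  | bab => ε
  | aaaaab => baab => b
  | bbbbaba => abbaba => aaaba => bba => aa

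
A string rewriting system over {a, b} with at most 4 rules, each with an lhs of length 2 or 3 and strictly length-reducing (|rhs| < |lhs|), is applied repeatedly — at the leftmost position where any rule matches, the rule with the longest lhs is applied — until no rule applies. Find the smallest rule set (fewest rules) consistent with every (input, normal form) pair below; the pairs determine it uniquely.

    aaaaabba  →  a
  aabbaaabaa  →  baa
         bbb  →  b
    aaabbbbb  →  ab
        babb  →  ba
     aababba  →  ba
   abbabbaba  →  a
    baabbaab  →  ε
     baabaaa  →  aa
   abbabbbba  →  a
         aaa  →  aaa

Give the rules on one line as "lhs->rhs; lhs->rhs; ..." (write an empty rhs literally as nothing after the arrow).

  | aaaaabba => aaabba => abba => a
  | aabbaaabaa => bbaaabaa => aabaa => baa
  | bbb => b
  | aaabbbbb => abbbbb => abbb => ab

aab->b; aba->a; bb->; bba->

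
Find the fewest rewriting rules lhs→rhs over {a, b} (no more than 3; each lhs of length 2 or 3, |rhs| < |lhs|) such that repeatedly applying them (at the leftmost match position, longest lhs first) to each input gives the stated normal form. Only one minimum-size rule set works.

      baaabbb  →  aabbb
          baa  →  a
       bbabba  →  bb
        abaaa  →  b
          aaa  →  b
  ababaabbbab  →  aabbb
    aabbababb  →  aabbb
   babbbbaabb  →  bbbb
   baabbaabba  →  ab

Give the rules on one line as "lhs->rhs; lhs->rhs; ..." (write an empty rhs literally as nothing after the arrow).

aaa->b; ba->

  | baaabbb => aabbb
  | baa => a
  | bbabba => bbba => bb
  | abaaa => aaa => b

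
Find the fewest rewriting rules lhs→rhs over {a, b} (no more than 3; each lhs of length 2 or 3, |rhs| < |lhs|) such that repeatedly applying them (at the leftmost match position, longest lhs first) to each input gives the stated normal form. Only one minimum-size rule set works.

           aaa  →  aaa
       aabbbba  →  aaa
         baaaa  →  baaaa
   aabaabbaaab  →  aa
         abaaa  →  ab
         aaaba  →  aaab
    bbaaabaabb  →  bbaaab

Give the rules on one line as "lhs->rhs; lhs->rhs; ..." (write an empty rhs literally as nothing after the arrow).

aba->ab; abb->a

  | aaa
  | aabbbba => aabba => aaa
  | baaaa
  | aabaabbaaab => aababbaaab => aabbbaaab => aabaaab => aabaab => aabab => aabb => aa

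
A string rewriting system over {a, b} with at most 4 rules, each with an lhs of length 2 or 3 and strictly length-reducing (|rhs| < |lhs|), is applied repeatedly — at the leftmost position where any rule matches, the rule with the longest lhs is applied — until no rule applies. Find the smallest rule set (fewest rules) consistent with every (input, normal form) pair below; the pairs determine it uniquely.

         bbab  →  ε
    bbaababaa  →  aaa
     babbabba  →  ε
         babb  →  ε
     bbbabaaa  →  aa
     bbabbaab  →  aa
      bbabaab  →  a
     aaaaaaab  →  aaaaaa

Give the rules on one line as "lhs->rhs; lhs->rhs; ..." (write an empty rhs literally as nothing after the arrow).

  | bbab => ba => ε
  | bbaababaa => bababaa => aabaa => aaa
  | babbabba => ababba => abba => ba => ε
  | babb => ab => ε

ab->; ba->; bab->a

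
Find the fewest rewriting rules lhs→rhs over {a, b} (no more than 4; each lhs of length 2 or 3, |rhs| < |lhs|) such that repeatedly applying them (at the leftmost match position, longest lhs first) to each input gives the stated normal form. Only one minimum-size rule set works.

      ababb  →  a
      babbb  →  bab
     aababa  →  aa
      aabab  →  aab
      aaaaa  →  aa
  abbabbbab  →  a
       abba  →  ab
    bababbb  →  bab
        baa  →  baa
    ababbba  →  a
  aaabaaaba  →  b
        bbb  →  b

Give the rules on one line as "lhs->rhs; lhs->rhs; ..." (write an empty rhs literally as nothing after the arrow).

  | ababb => abb => a
  | babbb => bab
  | aababa => aaba => aa
  | aabab => aab

aaa->; aba->a; bb->; bba->b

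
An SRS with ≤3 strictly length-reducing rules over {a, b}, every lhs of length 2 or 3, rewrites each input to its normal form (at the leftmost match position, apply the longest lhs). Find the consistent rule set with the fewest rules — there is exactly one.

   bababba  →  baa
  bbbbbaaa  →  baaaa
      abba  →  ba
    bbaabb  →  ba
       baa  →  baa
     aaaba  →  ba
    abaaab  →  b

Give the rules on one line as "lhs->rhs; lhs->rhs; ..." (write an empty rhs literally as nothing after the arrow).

ab->b; bb->b; bbb->ba

  | bababba => bbabba => babba => bbba => baa
  | bbbbbaaa => babbaaa => bbbaaa => baaaa
  | abba => bba => ba
  | bbaabb => baabb => babb => bbb => ba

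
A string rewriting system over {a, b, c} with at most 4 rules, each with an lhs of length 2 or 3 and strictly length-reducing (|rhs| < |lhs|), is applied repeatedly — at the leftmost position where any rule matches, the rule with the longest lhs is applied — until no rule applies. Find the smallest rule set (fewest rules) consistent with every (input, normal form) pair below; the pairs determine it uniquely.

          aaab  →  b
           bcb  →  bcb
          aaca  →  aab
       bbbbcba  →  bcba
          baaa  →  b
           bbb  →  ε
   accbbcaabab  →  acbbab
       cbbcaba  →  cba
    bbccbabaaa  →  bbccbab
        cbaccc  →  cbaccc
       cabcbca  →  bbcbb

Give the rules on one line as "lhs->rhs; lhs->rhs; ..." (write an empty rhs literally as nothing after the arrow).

  | aaab => b
  | bcb
  | aaca => aab
  | bbbbcba => bcba

aaa->; bbb->; ca->b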